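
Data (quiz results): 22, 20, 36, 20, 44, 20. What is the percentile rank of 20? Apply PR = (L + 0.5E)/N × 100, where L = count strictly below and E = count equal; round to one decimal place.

25.0

N = 6.
Strictly below 20: 0. Equal to 20: 3.
PR = (0 + 0.5·3)/6 × 100 = 25.0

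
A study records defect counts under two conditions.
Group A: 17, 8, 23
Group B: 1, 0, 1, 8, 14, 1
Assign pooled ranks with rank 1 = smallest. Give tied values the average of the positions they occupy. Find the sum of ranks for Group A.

22.5

Sorted (ascending): 0, 1, 1, 1, 8, 8, 14, 17, 23
The 3 values of 1 occupy positions 2–4 → average rank 3.
The 2 values of 8 occupy positions 5–6 → average rank (5+6)/2 = 5.5.
Group A values → pooled ranks: 17→8, 8→5.5, 23→9
Rank sum = 8 + 5.5 + 9 = 22.5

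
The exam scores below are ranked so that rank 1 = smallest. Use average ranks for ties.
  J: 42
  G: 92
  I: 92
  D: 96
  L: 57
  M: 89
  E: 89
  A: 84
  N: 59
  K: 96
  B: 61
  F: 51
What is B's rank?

5

Sorted (ascending): 42, 51, 57, 59, 61, 84, 89, 89, 92, 92, 96, 96
The 2 values of 89 occupy positions 7–8 → average rank (7+8)/2 = 7.5.
The 2 values of 92 occupy positions 9–10 → average rank (9+10)/2 = 9.5.
The 2 values of 96 occupy positions 11–12 → average rank (11+12)/2 = 11.5.
B has value 61 → rank 5.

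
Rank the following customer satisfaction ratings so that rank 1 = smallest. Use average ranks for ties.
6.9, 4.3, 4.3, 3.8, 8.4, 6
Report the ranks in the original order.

Sorted (ascending): 3.8, 4.3, 4.3, 6, 6.9, 8.4
The 2 values of 4.3 occupy positions 2–3 → average rank (2+3)/2 = 2.5.

5, 2.5, 2.5, 1, 6, 4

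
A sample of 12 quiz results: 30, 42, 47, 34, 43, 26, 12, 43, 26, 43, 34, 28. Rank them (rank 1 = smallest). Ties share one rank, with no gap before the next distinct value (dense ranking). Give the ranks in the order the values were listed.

Sorted (ascending): 12, 26, 26, 28, 30, 34, 34, 42, 43, 43, 43, 47
The 2 values of 26 share dense rank 2.
The 2 values of 34 share dense rank 5.
The 3 values of 43 share dense rank 7.
Remaining distinct values take the next consecutive integers.

4, 6, 8, 5, 7, 2, 1, 7, 2, 7, 5, 3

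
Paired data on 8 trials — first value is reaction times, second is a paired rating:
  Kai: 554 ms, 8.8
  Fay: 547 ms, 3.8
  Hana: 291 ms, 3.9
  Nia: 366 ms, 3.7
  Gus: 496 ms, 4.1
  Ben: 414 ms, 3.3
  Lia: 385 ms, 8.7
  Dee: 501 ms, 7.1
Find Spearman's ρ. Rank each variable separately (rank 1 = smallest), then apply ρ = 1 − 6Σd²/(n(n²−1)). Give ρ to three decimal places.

0.405

Ranks of variable 1: 8, 7, 1, 2, 5, 4, 3, 6
Ranks of variable 2: 8, 3, 4, 2, 5, 1, 7, 6
d = r₁ − r₂: 0, 4, -3, 0, 0, 3, -4, 0
d²: 0, 16, 9, 0, 0, 9, 16, 0; Σd² = 50
ρ = 1 − 6·50/(8·63) = 1 − 300/504 = 0.405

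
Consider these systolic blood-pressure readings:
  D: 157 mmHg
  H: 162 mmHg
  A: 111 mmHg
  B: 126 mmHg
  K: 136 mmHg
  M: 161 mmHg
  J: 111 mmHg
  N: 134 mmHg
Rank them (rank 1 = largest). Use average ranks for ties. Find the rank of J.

Sorted (descending): 162, 161, 157, 136, 134, 126, 111, 111
The 2 values of 111 occupy positions 7–8 → average rank (7+8)/2 = 7.5.
J has value 111 mmHg → rank 7.5.

7.5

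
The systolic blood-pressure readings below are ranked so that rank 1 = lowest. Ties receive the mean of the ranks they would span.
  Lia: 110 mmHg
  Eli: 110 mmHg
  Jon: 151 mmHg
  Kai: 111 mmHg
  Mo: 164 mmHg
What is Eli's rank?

1.5

Sorted (ascending): 110, 110, 111, 151, 164
The 2 values of 110 occupy positions 1–2 → average rank (1+2)/2 = 1.5.
Eli has value 110 mmHg → rank 1.5.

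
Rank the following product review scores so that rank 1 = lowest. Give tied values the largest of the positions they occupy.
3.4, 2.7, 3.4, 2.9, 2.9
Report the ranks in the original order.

Sorted (ascending): 2.7, 2.9, 2.9, 3.4, 3.4
The 2 values of 2.9 occupy positions 2–3 → each gets rank 3.
The 2 values of 3.4 occupy positions 4–5 → each gets rank 5.

5, 1, 5, 3, 3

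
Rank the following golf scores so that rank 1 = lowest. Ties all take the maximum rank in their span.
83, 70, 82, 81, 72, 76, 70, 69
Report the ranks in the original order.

Sorted (ascending): 69, 70, 70, 72, 76, 81, 82, 83
The 2 values of 70 occupy positions 2–3 → each gets rank 3.

8, 3, 7, 6, 4, 5, 3, 1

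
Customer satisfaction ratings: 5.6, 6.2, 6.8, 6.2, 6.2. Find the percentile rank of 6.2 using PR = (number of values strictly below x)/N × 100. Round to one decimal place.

20.0

N = 5.
Strictly below 6.2: 1. Equal to 6.2: 3.
PR = 1/5 × 100 = 20.0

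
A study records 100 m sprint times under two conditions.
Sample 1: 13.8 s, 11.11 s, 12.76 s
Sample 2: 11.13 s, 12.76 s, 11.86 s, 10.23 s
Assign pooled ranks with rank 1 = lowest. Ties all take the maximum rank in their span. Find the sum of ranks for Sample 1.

15

Sorted (ascending): 10.23, 11.11, 11.13, 11.86, 12.76, 12.76, 13.8
The 2 values of 12.76 occupy positions 5–6 → each gets rank 6.
Sample 1 values → pooled ranks: 13.8→7, 11.11→2, 12.76→6
Rank sum = 7 + 2 + 6 = 15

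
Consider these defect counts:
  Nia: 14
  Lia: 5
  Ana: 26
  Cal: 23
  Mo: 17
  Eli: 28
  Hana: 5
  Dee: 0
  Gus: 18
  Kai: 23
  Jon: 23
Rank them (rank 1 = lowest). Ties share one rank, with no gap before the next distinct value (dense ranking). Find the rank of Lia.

Sorted (ascending): 0, 5, 5, 14, 17, 18, 23, 23, 23, 26, 28
The 2 values of 5 share dense rank 2.
The 3 values of 23 share dense rank 6.
Remaining distinct values take the next consecutive integers.
Lia has value 5 → rank 2.

2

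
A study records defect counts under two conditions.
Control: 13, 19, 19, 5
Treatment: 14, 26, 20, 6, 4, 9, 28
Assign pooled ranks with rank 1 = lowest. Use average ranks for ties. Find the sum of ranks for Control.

Sorted (ascending): 4, 5, 6, 9, 13, 14, 19, 19, 20, 26, 28
The 2 values of 19 occupy positions 7–8 → average rank (7+8)/2 = 7.5.
Control values → pooled ranks: 13→5, 19→7.5, 19→7.5, 5→2
Rank sum = 5 + 7.5 + 7.5 + 2 = 22

22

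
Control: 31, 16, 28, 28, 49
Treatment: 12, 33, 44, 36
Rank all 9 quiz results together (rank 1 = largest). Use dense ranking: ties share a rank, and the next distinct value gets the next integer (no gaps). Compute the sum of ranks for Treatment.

Sorted (descending): 49, 44, 36, 33, 31, 28, 28, 16, 12
The 2 values of 28 share dense rank 6.
Remaining distinct values take the next consecutive integers.
Treatment values → pooled ranks: 12→8, 33→4, 44→2, 36→3
Rank sum = 8 + 4 + 2 + 3 = 17

17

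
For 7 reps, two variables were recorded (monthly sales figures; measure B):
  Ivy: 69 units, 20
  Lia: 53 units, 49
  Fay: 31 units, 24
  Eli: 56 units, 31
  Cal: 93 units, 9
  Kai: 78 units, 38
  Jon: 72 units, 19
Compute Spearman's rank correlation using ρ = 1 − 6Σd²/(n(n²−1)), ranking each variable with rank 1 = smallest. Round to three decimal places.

Ranks of variable 1: 4, 2, 1, 3, 7, 6, 5
Ranks of variable 2: 3, 7, 4, 5, 1, 6, 2
d = r₁ − r₂: 1, -5, -3, -2, 6, 0, 3
d²: 1, 25, 9, 4, 36, 0, 9; Σd² = 84
ρ = 1 − 6·84/(7·48) = 1 − 504/336 = -0.500

-0.500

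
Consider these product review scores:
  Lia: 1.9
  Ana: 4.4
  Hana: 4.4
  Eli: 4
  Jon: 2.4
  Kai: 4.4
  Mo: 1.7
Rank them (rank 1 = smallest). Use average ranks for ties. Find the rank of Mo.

Sorted (ascending): 1.7, 1.9, 2.4, 4, 4.4, 4.4, 4.4
The 3 values of 4.4 occupy positions 5–7 → average rank 6.
Mo has value 1.7 → rank 1.

1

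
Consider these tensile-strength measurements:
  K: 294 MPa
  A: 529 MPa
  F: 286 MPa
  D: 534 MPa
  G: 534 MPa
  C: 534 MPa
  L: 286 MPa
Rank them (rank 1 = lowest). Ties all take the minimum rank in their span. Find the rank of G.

Sorted (ascending): 286, 286, 294, 529, 534, 534, 534
The 2 values of 286 occupy positions 1–2 → each gets rank 1.
The 3 values of 534 occupy positions 5–7 → each gets rank 5.
G has value 534 MPa → rank 5.

5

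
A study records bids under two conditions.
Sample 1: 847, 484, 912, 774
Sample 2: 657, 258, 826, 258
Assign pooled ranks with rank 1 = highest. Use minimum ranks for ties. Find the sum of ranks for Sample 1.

Sorted (descending): 912, 847, 826, 774, 657, 484, 258, 258
The 2 values of 258 occupy positions 7–8 → each gets rank 7.
Sample 1 values → pooled ranks: 847→2, 484→6, 912→1, 774→4
Rank sum = 2 + 6 + 1 + 4 = 13

13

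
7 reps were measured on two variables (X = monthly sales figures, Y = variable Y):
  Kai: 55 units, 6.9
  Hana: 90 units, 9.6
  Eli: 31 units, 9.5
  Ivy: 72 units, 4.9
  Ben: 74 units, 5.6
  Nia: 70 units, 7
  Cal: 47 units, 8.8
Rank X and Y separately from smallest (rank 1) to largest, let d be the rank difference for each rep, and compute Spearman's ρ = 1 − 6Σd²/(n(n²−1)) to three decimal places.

-0.179

Ranks of variable 1: 3, 7, 1, 5, 6, 4, 2
Ranks of variable 2: 3, 7, 6, 1, 2, 4, 5
d = r₁ − r₂: 0, 0, -5, 4, 4, 0, -3
d²: 0, 0, 25, 16, 16, 0, 9; Σd² = 66
ρ = 1 − 6·66/(7·48) = 1 − 396/336 = -0.179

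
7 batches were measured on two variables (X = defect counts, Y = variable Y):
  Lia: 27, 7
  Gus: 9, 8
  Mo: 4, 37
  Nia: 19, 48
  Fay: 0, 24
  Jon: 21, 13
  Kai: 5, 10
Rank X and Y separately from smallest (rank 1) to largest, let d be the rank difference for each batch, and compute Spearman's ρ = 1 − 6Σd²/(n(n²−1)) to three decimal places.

Ranks of variable 1: 7, 4, 2, 5, 1, 6, 3
Ranks of variable 2: 1, 2, 6, 7, 5, 4, 3
d = r₁ − r₂: 6, 2, -4, -2, -4, 2, 0
d²: 36, 4, 16, 4, 16, 4, 0; Σd² = 80
ρ = 1 − 6·80/(7·48) = 1 − 480/336 = -0.429

-0.429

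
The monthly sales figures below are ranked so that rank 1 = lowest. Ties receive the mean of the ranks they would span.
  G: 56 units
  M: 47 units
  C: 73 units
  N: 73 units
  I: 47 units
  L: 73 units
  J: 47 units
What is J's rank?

2

Sorted (ascending): 47, 47, 47, 56, 73, 73, 73
The 3 values of 47 occupy positions 1–3 → average rank 2.
The 3 values of 73 occupy positions 5–7 → average rank 6.
J has value 47 units → rank 2.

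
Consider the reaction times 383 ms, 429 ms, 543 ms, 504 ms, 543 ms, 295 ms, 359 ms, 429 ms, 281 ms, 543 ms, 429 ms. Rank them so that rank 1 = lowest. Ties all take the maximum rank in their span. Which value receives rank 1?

Sorted (ascending): 281, 295, 359, 383, 429, 429, 429, 504, 543, 543, 543
The 3 values of 429 occupy positions 5–7 → each gets rank 7.
The 3 values of 543 occupy positions 9–11 → each gets rank 11.
Rank 1 → value 281.

281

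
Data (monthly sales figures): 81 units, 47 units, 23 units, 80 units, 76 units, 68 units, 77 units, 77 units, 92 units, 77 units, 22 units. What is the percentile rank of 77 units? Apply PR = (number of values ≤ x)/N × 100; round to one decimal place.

72.7

N = 11.
Strictly below 77: 5. Equal to 77: 3.
PR = 8/11 × 100 = 72.7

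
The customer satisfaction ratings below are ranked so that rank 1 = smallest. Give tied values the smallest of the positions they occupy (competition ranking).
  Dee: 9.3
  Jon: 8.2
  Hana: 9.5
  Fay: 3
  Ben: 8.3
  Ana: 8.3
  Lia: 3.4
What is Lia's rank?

Sorted (ascending): 3, 3.4, 8.2, 8.3, 8.3, 9.3, 9.5
The 2 values of 8.3 occupy positions 4–5 → each gets rank 4.
Lia has value 3.4 → rank 2.

2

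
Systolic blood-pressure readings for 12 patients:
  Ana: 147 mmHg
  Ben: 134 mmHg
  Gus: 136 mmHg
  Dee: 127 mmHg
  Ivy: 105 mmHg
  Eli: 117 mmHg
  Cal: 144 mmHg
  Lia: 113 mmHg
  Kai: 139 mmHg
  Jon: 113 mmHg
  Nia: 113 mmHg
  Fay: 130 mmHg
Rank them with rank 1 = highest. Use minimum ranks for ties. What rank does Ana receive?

Sorted (descending): 147, 144, 139, 136, 134, 130, 127, 117, 113, 113, 113, 105
The 3 values of 113 occupy positions 9–11 → each gets rank 9.
Ana has value 147 mmHg → rank 1.

1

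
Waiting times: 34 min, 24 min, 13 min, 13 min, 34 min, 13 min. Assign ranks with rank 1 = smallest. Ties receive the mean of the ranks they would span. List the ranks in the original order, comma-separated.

5.5, 4, 2, 2, 5.5, 2

Sorted (ascending): 13, 13, 13, 24, 34, 34
The 3 values of 13 occupy positions 1–3 → average rank 2.
The 2 values of 34 occupy positions 5–6 → average rank (5+6)/2 = 5.5.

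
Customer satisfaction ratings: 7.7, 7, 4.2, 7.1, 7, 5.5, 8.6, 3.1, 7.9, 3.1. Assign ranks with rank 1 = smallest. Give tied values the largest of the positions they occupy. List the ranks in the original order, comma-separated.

Sorted (ascending): 3.1, 3.1, 4.2, 5.5, 7, 7, 7.1, 7.7, 7.9, 8.6
The 2 values of 3.1 occupy positions 1–2 → each gets rank 2.
The 2 values of 7 occupy positions 5–6 → each gets rank 6.

8, 6, 3, 7, 6, 4, 10, 2, 9, 2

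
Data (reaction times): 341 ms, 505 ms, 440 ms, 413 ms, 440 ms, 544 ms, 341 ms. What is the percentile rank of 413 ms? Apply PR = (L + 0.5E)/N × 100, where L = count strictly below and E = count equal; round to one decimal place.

N = 7.
Strictly below 413: 2. Equal to 413: 1.
PR = (2 + 0.5·1)/7 × 100 = 35.7

35.7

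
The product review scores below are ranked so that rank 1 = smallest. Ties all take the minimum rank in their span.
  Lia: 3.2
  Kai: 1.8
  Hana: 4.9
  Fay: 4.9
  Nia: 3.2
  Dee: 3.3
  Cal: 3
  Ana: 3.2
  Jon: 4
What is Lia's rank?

Sorted (ascending): 1.8, 3, 3.2, 3.2, 3.2, 3.3, 4, 4.9, 4.9
The 3 values of 3.2 occupy positions 3–5 → each gets rank 3.
The 2 values of 4.9 occupy positions 8–9 → each gets rank 8.
Lia has value 3.2 → rank 3.

3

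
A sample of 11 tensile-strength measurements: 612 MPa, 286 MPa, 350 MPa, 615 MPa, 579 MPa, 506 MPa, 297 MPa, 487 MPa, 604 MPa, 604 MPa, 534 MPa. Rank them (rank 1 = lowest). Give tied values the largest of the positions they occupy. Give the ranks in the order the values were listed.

Sorted (ascending): 286, 297, 350, 487, 506, 534, 579, 604, 604, 612, 615
The 2 values of 604 occupy positions 8–9 → each gets rank 9.

10, 1, 3, 11, 7, 5, 2, 4, 9, 9, 6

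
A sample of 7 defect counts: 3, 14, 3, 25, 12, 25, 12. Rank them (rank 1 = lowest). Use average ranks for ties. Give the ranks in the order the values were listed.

Sorted (ascending): 3, 3, 12, 12, 14, 25, 25
The 2 values of 3 occupy positions 1–2 → average rank (1+2)/2 = 1.5.
The 2 values of 12 occupy positions 3–4 → average rank (3+4)/2 = 3.5.
The 2 values of 25 occupy positions 6–7 → average rank (6+7)/2 = 6.5.

1.5, 5, 1.5, 6.5, 3.5, 6.5, 3.5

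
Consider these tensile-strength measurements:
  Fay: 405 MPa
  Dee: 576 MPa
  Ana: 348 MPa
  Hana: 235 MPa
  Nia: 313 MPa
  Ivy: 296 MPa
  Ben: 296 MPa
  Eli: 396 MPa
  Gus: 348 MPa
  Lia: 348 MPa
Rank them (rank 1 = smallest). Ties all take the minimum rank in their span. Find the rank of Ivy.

2

Sorted (ascending): 235, 296, 296, 313, 348, 348, 348, 396, 405, 576
The 2 values of 296 occupy positions 2–3 → each gets rank 2.
The 3 values of 348 occupy positions 5–7 → each gets rank 5.
Ivy has value 296 MPa → rank 2.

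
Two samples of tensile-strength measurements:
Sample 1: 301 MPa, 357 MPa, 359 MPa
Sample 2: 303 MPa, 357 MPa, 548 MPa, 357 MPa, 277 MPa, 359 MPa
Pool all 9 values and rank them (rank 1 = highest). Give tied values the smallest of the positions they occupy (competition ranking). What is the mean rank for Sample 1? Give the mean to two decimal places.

Sorted (descending): 548, 359, 359, 357, 357, 357, 303, 301, 277
The 2 values of 359 occupy positions 2–3 → each gets rank 2.
The 3 values of 357 occupy positions 4–6 → each gets rank 4.
Sample 1 values → pooled ranks: 301→8, 357→4, 359→2
Mean rank = (8 + 4 + 2) / 3 = 4.67

4.67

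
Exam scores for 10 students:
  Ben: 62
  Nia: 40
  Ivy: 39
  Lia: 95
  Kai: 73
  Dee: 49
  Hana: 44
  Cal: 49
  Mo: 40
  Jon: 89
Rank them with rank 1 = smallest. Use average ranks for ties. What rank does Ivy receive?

Sorted (ascending): 39, 40, 40, 44, 49, 49, 62, 73, 89, 95
The 2 values of 40 occupy positions 2–3 → average rank (2+3)/2 = 2.5.
The 2 values of 49 occupy positions 5–6 → average rank (5+6)/2 = 5.5.
Ivy has value 39 → rank 1.

1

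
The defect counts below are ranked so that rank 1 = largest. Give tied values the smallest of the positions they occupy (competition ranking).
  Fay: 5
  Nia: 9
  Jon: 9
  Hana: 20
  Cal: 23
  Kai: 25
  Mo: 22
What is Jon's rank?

5

Sorted (descending): 25, 23, 22, 20, 9, 9, 5
The 2 values of 9 occupy positions 5–6 → each gets rank 5.
Jon has value 9 → rank 5.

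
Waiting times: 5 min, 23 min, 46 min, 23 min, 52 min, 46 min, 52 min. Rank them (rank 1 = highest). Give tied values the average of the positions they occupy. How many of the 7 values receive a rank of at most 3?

Sorted (descending): 52, 52, 46, 46, 23, 23, 5
The 2 values of 52 occupy positions 1–2 → average rank (1+2)/2 = 1.5.
The 2 values of 46 occupy positions 3–4 → average rank (3+4)/2 = 3.5.
The 2 values of 23 occupy positions 5–6 → average rank (5+6)/2 = 5.5.
Ranks ≤ 3: {1.5, 1.5} → 2 values.

2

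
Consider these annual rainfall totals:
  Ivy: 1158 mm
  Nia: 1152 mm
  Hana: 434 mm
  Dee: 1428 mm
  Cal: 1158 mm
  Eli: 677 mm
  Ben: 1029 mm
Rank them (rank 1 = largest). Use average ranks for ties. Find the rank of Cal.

2.5

Sorted (descending): 1428, 1158, 1158, 1152, 1029, 677, 434
The 2 values of 1158 occupy positions 2–3 → average rank (2+3)/2 = 2.5.
Cal has value 1158 mm → rank 2.5.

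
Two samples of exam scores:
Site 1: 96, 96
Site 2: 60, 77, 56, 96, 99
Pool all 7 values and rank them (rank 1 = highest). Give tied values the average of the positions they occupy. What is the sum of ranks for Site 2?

22

Sorted (descending): 99, 96, 96, 96, 77, 60, 56
The 3 values of 96 occupy positions 2–4 → average rank 3.
Site 2 values → pooled ranks: 60→6, 77→5, 56→7, 96→3, 99→1
Rank sum = 6 + 5 + 7 + 3 + 1 = 22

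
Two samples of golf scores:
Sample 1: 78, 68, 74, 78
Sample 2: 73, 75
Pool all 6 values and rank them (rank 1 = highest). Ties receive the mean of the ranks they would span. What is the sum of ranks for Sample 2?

8

Sorted (descending): 78, 78, 75, 74, 73, 68
The 2 values of 78 occupy positions 1–2 → average rank (1+2)/2 = 1.5.
Sample 2 values → pooled ranks: 73→5, 75→3
Rank sum = 5 + 3 = 8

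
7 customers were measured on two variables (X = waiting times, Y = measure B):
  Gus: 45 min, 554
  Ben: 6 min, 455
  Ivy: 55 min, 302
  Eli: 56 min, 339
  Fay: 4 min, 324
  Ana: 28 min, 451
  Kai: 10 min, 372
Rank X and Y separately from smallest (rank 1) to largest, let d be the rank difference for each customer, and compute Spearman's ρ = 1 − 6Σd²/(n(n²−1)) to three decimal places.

-0.143

Ranks of variable 1: 5, 2, 6, 7, 1, 4, 3
Ranks of variable 2: 7, 6, 1, 3, 2, 5, 4
d = r₁ − r₂: -2, -4, 5, 4, -1, -1, -1
d²: 4, 16, 25, 16, 1, 1, 1; Σd² = 64
ρ = 1 − 6·64/(7·48) = 1 − 384/336 = -0.143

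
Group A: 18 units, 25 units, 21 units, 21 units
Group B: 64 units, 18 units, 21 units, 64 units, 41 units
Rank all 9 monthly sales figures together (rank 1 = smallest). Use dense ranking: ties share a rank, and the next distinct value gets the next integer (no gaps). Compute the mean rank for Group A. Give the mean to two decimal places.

2.00

Sorted (ascending): 18, 18, 21, 21, 21, 25, 41, 64, 64
The 2 values of 18 share dense rank 1.
The 3 values of 21 share dense rank 2.
The 2 values of 64 share dense rank 5.
Remaining distinct values take the next consecutive integers.
Group A values → pooled ranks: 18→1, 25→3, 21→2, 21→2
Mean rank = (1 + 3 + 2 + 2) / 4 = 2.00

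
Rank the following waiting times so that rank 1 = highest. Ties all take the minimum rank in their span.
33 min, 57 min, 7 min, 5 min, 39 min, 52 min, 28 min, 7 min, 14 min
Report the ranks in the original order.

Sorted (descending): 57, 52, 39, 33, 28, 14, 7, 7, 5
The 2 values of 7 occupy positions 7–8 → each gets rank 7.

4, 1, 7, 9, 3, 2, 5, 7, 6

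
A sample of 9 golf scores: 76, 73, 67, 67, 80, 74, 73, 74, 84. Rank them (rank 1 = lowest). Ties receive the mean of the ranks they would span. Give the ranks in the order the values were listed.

Sorted (ascending): 67, 67, 73, 73, 74, 74, 76, 80, 84
The 2 values of 67 occupy positions 1–2 → average rank (1+2)/2 = 1.5.
The 2 values of 73 occupy positions 3–4 → average rank (3+4)/2 = 3.5.
The 2 values of 74 occupy positions 5–6 → average rank (5+6)/2 = 5.5.

7, 3.5, 1.5, 1.5, 8, 5.5, 3.5, 5.5, 9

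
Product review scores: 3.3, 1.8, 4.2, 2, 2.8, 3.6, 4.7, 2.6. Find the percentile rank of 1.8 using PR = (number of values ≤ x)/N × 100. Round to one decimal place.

12.5

N = 8.
Strictly below 1.8: 0. Equal to 1.8: 1.
PR = 1/8 × 100 = 12.5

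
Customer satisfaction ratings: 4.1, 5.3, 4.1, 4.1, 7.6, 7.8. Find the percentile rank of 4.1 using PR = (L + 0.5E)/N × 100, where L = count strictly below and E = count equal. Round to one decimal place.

25.0

N = 6.
Strictly below 4.1: 0. Equal to 4.1: 3.
PR = (0 + 0.5·3)/6 × 100 = 25.0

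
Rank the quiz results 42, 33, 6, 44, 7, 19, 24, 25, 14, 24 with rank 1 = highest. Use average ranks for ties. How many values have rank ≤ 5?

Sorted (descending): 44, 42, 33, 25, 24, 24, 19, 14, 7, 6
The 2 values of 24 occupy positions 5–6 → average rank (5+6)/2 = 5.5.
Ranks ≤ 5: {1, 2, 3, 4} → 4 values.

4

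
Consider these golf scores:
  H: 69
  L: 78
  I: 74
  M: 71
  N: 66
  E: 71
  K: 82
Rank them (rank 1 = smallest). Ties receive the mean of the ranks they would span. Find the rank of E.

3.5

Sorted (ascending): 66, 69, 71, 71, 74, 78, 82
The 2 values of 71 occupy positions 3–4 → average rank (3+4)/2 = 3.5.
E has value 71 → rank 3.5.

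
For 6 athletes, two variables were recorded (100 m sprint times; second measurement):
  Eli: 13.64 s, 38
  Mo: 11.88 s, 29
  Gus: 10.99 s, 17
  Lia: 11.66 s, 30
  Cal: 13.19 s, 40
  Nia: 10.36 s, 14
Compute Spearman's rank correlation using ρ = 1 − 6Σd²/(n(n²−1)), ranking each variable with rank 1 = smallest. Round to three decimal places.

Ranks of variable 1: 6, 4, 2, 3, 5, 1
Ranks of variable 2: 5, 3, 2, 4, 6, 1
d = r₁ − r₂: 1, 1, 0, -1, -1, 0
d²: 1, 1, 0, 1, 1, 0; Σd² = 4
ρ = 1 − 6·4/(6·35) = 1 − 24/210 = 0.886

0.886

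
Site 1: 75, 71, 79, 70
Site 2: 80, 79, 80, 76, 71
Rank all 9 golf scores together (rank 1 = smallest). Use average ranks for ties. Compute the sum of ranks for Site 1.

14

Sorted (ascending): 70, 71, 71, 75, 76, 79, 79, 80, 80
The 2 values of 71 occupy positions 2–3 → average rank (2+3)/2 = 2.5.
The 2 values of 79 occupy positions 6–7 → average rank (6+7)/2 = 6.5.
The 2 values of 80 occupy positions 8–9 → average rank (8+9)/2 = 8.5.
Site 1 values → pooled ranks: 75→4, 71→2.5, 79→6.5, 70→1
Rank sum = 4 + 2.5 + 6.5 + 1 = 14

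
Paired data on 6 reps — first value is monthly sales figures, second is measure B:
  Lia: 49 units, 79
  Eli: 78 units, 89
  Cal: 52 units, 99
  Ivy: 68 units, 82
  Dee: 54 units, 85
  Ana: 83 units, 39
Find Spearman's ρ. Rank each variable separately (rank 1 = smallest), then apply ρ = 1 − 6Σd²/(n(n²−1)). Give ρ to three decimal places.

Ranks of variable 1: 1, 5, 2, 4, 3, 6
Ranks of variable 2: 2, 5, 6, 3, 4, 1
d = r₁ − r₂: -1, 0, -4, 1, -1, 5
d²: 1, 0, 16, 1, 1, 25; Σd² = 44
ρ = 1 − 6·44/(6·35) = 1 − 264/210 = -0.257

-0.257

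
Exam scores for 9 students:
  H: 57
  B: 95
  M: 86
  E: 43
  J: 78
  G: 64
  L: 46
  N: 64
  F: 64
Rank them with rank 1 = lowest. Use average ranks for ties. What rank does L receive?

Sorted (ascending): 43, 46, 57, 64, 64, 64, 78, 86, 95
The 3 values of 64 occupy positions 4–6 → average rank 5.
L has value 46 → rank 2.

2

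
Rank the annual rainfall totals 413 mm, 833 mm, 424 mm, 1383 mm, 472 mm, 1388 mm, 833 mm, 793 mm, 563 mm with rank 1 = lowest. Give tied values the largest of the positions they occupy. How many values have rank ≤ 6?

Sorted (ascending): 413, 424, 472, 563, 793, 833, 833, 1383, 1388
The 2 values of 833 occupy positions 6–7 → each gets rank 7.
Ranks ≤ 6: {1, 2, 3, 4, 5} → 5 values.

5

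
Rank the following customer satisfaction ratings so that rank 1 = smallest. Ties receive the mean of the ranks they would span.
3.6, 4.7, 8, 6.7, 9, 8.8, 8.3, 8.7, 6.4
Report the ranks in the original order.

1, 2, 5, 4, 9, 8, 6, 7, 3

Sorted (ascending): 3.6, 4.7, 6.4, 6.7, 8, 8.3, 8.7, 8.8, 9
No ties — each value takes its position as its rank.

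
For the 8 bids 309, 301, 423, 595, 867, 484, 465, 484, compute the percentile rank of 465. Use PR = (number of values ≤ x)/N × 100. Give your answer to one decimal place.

50.0

N = 8.
Strictly below 465: 3. Equal to 465: 1.
PR = 4/8 × 100 = 50.0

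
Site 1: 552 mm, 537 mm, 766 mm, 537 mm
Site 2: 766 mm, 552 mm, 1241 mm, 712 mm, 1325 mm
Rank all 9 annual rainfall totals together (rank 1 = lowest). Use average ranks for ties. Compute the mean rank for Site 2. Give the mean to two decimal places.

6.40

Sorted (ascending): 537, 537, 552, 552, 712, 766, 766, 1241, 1325
The 2 values of 537 occupy positions 1–2 → average rank (1+2)/2 = 1.5.
The 2 values of 552 occupy positions 3–4 → average rank (3+4)/2 = 3.5.
The 2 values of 766 occupy positions 6–7 → average rank (6+7)/2 = 6.5.
Site 2 values → pooled ranks: 766→6.5, 552→3.5, 1241→8, 712→5, 1325→9
Mean rank = (6.5 + 3.5 + 8 + 5 + 9) / 5 = 6.40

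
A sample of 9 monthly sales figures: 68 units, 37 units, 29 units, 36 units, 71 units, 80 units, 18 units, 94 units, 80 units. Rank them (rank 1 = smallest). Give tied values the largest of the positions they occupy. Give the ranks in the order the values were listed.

5, 4, 2, 3, 6, 8, 1, 9, 8

Sorted (ascending): 18, 29, 36, 37, 68, 71, 80, 80, 94
The 2 values of 80 occupy positions 7–8 → each gets rank 8.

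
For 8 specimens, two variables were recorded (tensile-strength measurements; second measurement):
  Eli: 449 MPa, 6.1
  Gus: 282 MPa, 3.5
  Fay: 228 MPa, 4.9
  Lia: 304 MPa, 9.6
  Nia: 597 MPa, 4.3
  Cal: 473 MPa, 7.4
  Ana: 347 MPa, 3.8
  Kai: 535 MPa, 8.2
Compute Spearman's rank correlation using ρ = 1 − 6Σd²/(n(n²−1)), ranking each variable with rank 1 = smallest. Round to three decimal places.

0.238

Ranks of variable 1: 5, 2, 1, 3, 8, 6, 4, 7
Ranks of variable 2: 5, 1, 4, 8, 3, 6, 2, 7
d = r₁ − r₂: 0, 1, -3, -5, 5, 0, 2, 0
d²: 0, 1, 9, 25, 25, 0, 4, 0; Σd² = 64
ρ = 1 − 6·64/(8·63) = 1 − 384/504 = 0.238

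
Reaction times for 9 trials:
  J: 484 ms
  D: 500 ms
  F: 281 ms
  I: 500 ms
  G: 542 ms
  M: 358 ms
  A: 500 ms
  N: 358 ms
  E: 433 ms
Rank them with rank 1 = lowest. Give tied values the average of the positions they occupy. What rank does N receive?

2.5

Sorted (ascending): 281, 358, 358, 433, 484, 500, 500, 500, 542
The 2 values of 358 occupy positions 2–3 → average rank (2+3)/2 = 2.5.
The 3 values of 500 occupy positions 6–8 → average rank 7.
N has value 358 ms → rank 2.5.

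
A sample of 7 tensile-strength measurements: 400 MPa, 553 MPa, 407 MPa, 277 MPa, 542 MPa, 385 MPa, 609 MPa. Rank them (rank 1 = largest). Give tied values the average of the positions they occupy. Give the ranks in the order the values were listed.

5, 2, 4, 7, 3, 6, 1

Sorted (descending): 609, 553, 542, 407, 400, 385, 277
No ties — each value takes its position as its rank.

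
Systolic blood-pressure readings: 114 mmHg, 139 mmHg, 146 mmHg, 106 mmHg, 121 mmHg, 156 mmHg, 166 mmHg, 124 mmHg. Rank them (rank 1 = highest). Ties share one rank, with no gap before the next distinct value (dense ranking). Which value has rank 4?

Sorted (descending): 166, 156, 146, 139, 124, 121, 114, 106
No ties — each value takes its position as its rank.
Rank 4 → value 139.

139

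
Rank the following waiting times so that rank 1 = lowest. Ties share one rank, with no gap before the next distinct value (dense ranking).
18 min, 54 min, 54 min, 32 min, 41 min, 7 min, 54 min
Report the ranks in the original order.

2, 5, 5, 3, 4, 1, 5

Sorted (ascending): 7, 18, 32, 41, 54, 54, 54
The 3 values of 54 share dense rank 5.
Remaining distinct values take the next consecutive integers.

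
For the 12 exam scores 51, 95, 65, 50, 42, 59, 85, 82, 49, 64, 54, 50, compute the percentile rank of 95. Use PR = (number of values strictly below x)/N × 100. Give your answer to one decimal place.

N = 12.
Strictly below 95: 11. Equal to 95: 1.
PR = 11/12 × 100 = 91.7

91.7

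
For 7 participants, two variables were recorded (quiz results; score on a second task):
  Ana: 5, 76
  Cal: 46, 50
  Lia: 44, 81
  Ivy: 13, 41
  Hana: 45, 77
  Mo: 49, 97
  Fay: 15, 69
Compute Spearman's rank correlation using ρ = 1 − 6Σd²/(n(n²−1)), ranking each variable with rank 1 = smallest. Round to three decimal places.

0.464

Ranks of variable 1: 1, 6, 4, 2, 5, 7, 3
Ranks of variable 2: 4, 2, 6, 1, 5, 7, 3
d = r₁ − r₂: -3, 4, -2, 1, 0, 0, 0
d²: 9, 16, 4, 1, 0, 0, 0; Σd² = 30
ρ = 1 − 6·30/(7·48) = 1 − 180/336 = 0.464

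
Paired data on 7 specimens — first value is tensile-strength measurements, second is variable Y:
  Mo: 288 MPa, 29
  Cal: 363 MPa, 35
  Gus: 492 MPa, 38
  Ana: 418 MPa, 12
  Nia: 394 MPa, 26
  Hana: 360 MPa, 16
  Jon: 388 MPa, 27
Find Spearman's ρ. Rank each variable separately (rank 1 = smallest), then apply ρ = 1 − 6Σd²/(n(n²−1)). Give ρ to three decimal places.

Ranks of variable 1: 1, 3, 7, 6, 5, 2, 4
Ranks of variable 2: 5, 6, 7, 1, 3, 2, 4
d = r₁ − r₂: -4, -3, 0, 5, 2, 0, 0
d²: 16, 9, 0, 25, 4, 0, 0; Σd² = 54
ρ = 1 − 6·54/(7·48) = 1 − 324/336 = 0.036

0.036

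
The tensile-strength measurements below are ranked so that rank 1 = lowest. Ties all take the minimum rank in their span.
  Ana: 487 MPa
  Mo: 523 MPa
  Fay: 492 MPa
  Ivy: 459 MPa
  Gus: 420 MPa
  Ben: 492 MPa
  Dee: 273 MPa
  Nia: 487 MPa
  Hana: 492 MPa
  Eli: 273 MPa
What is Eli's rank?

1

Sorted (ascending): 273, 273, 420, 459, 487, 487, 492, 492, 492, 523
The 2 values of 273 occupy positions 1–2 → each gets rank 1.
The 2 values of 487 occupy positions 5–6 → each gets rank 5.
The 3 values of 492 occupy positions 7–9 → each gets rank 7.
Eli has value 273 MPa → rank 1.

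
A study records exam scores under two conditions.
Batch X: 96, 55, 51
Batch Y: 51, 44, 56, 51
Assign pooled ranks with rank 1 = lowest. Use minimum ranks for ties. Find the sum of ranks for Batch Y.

11

Sorted (ascending): 44, 51, 51, 51, 55, 56, 96
The 3 values of 51 occupy positions 2–4 → each gets rank 2.
Batch Y values → pooled ranks: 51→2, 44→1, 56→6, 51→2
Rank sum = 2 + 1 + 6 + 2 = 11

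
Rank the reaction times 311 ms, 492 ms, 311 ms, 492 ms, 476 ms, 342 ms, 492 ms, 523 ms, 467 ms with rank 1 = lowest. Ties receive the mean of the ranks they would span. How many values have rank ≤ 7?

8

Sorted (ascending): 311, 311, 342, 467, 476, 492, 492, 492, 523
The 2 values of 311 occupy positions 1–2 → average rank (1+2)/2 = 1.5.
The 3 values of 492 occupy positions 6–8 → average rank 7.
Ranks ≤ 7: {1.5, 1.5, 3, 4, 5, 7, 7, 7} → 8 values.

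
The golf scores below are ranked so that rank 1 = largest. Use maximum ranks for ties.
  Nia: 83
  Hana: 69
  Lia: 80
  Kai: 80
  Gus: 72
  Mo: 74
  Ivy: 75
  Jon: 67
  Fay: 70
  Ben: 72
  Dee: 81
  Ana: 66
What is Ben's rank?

8

Sorted (descending): 83, 81, 80, 80, 75, 74, 72, 72, 70, 69, 67, 66
The 2 values of 80 occupy positions 3–4 → each gets rank 4.
The 2 values of 72 occupy positions 7–8 → each gets rank 8.
Ben has value 72 → rank 8.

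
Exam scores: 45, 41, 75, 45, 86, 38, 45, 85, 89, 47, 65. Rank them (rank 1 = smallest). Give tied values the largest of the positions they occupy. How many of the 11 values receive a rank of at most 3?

2

Sorted (ascending): 38, 41, 45, 45, 45, 47, 65, 75, 85, 86, 89
The 3 values of 45 occupy positions 3–5 → each gets rank 5.
Ranks ≤ 3: {1, 2} → 2 values.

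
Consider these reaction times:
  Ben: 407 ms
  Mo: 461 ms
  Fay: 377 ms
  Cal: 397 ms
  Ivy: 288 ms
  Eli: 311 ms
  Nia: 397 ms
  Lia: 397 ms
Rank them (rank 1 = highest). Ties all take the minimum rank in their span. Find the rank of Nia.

3

Sorted (descending): 461, 407, 397, 397, 397, 377, 311, 288
The 3 values of 397 occupy positions 3–5 → each gets rank 3.
Nia has value 397 ms → rank 3.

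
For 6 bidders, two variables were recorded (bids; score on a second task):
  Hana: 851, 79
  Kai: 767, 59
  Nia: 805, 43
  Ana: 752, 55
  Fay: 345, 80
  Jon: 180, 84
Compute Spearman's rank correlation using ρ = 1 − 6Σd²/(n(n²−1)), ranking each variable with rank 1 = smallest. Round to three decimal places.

Ranks of variable 1: 6, 4, 5, 3, 2, 1
Ranks of variable 2: 4, 3, 1, 2, 5, 6
d = r₁ − r₂: 2, 1, 4, 1, -3, -5
d²: 4, 1, 16, 1, 9, 25; Σd² = 56
ρ = 1 − 6·56/(6·35) = 1 − 336/210 = -0.600

-0.600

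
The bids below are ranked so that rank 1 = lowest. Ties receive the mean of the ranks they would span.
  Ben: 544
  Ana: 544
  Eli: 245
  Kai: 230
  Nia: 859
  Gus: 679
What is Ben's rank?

3.5

Sorted (ascending): 230, 245, 544, 544, 679, 859
The 2 values of 544 occupy positions 3–4 → average rank (3+4)/2 = 3.5.
Ben has value 544 → rank 3.5.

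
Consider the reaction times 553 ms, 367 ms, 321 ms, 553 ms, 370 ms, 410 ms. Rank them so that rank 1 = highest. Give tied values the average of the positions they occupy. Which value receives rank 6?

321

Sorted (descending): 553, 553, 410, 370, 367, 321
The 2 values of 553 occupy positions 1–2 → average rank (1+2)/2 = 1.5.
Rank 6 → value 321.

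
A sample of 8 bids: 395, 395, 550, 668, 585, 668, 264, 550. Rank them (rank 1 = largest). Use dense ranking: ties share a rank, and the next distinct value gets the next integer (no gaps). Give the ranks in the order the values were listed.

4, 4, 3, 1, 2, 1, 5, 3

Sorted (descending): 668, 668, 585, 550, 550, 395, 395, 264
The 2 values of 668 share dense rank 1.
The 2 values of 550 share dense rank 3.
The 2 values of 395 share dense rank 4.
Remaining distinct values take the next consecutive integers.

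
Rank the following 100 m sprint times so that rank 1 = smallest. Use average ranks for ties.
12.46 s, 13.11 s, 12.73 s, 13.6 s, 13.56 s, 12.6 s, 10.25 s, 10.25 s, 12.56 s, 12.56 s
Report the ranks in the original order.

3, 8, 7, 10, 9, 6, 1.5, 1.5, 4.5, 4.5

Sorted (ascending): 10.25, 10.25, 12.46, 12.56, 12.56, 12.6, 12.73, 13.11, 13.56, 13.6
The 2 values of 10.25 occupy positions 1–2 → average rank (1+2)/2 = 1.5.
The 2 values of 12.56 occupy positions 4–5 → average rank (4+5)/2 = 4.5.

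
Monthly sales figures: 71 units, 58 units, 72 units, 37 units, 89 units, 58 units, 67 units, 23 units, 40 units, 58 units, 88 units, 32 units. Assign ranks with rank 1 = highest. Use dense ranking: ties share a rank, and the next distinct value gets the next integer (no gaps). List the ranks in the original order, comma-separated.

4, 6, 3, 8, 1, 6, 5, 10, 7, 6, 2, 9

Sorted (descending): 89, 88, 72, 71, 67, 58, 58, 58, 40, 37, 32, 23
The 3 values of 58 share dense rank 6.
Remaining distinct values take the next consecutive integers.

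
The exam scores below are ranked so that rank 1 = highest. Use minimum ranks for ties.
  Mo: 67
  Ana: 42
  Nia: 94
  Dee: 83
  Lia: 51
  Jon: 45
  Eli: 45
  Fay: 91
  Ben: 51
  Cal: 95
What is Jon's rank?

Sorted (descending): 95, 94, 91, 83, 67, 51, 51, 45, 45, 42
The 2 values of 51 occupy positions 6–7 → each gets rank 6.
The 2 values of 45 occupy positions 8–9 → each gets rank 8.
Jon has value 45 → rank 8.

8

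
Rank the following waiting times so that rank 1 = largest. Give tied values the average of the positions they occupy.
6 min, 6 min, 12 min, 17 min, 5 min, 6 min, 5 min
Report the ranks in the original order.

4, 4, 2, 1, 6.5, 4, 6.5

Sorted (descending): 17, 12, 6, 6, 6, 5, 5
The 3 values of 6 occupy positions 3–5 → average rank 4.
The 2 values of 5 occupy positions 6–7 → average rank (6+7)/2 = 6.5.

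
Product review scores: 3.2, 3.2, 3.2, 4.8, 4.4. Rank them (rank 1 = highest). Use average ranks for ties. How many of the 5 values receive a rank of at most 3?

2

Sorted (descending): 4.8, 4.4, 3.2, 3.2, 3.2
The 3 values of 3.2 occupy positions 3–5 → average rank 4.
Ranks ≤ 3: {1, 2} → 2 values.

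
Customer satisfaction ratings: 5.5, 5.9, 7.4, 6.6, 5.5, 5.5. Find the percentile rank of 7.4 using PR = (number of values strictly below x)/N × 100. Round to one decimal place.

N = 6.
Strictly below 7.4: 5. Equal to 7.4: 1.
PR = 5/6 × 100 = 83.3

83.3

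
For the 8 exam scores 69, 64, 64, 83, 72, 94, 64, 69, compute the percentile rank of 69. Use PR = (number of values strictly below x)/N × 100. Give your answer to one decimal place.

N = 8.
Strictly below 69: 3. Equal to 69: 2.
PR = 3/8 × 100 = 37.5

37.5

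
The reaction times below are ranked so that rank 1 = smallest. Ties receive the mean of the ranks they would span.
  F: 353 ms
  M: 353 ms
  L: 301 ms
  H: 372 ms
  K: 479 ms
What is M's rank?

Sorted (ascending): 301, 353, 353, 372, 479
The 2 values of 353 occupy positions 2–3 → average rank (2+3)/2 = 2.5.
M has value 353 ms → rank 2.5.

2.5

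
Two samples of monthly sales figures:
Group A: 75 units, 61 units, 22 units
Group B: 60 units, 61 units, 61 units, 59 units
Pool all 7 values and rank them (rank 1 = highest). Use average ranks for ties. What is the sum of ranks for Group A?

11

Sorted (descending): 75, 61, 61, 61, 60, 59, 22
The 3 values of 61 occupy positions 2–4 → average rank 3.
Group A values → pooled ranks: 75→1, 61→3, 22→7
Rank sum = 1 + 3 + 7 = 11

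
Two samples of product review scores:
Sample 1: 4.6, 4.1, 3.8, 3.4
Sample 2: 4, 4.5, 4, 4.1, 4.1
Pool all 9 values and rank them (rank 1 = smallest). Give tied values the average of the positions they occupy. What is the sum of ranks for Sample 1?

Sorted (ascending): 3.4, 3.8, 4, 4, 4.1, 4.1, 4.1, 4.5, 4.6
The 2 values of 4 occupy positions 3–4 → average rank (3+4)/2 = 3.5.
The 3 values of 4.1 occupy positions 5–7 → average rank 6.
Sample 1 values → pooled ranks: 4.6→9, 4.1→6, 3.8→2, 3.4→1
Rank sum = 9 + 6 + 2 + 1 = 18

18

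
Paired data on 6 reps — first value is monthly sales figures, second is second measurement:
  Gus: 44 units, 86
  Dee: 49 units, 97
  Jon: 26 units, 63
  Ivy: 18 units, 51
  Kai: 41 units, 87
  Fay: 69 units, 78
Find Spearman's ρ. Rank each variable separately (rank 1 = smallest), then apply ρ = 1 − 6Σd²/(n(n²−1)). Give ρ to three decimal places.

Ranks of variable 1: 4, 5, 2, 1, 3, 6
Ranks of variable 2: 4, 6, 2, 1, 5, 3
d = r₁ − r₂: 0, -1, 0, 0, -2, 3
d²: 0, 1, 0, 0, 4, 9; Σd² = 14
ρ = 1 − 6·14/(6·35) = 1 − 84/210 = 0.600

0.600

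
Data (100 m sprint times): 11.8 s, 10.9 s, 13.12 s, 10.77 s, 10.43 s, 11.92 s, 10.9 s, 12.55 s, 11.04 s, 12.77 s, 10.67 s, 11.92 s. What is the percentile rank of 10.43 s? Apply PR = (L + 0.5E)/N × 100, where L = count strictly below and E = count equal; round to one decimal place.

4.2

N = 12.
Strictly below 10.43: 0. Equal to 10.43: 1.
PR = (0 + 0.5·1)/12 × 100 = 4.2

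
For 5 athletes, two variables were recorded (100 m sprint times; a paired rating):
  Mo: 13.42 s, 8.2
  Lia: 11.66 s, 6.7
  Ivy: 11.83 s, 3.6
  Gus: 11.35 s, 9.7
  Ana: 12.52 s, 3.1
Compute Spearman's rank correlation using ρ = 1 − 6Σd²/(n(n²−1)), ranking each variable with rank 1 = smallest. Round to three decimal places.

Ranks of variable 1: 5, 2, 3, 1, 4
Ranks of variable 2: 4, 3, 2, 5, 1
d = r₁ − r₂: 1, -1, 1, -4, 3
d²: 1, 1, 1, 16, 9; Σd² = 28
ρ = 1 − 6·28/(5·24) = 1 − 168/120 = -0.400

-0.400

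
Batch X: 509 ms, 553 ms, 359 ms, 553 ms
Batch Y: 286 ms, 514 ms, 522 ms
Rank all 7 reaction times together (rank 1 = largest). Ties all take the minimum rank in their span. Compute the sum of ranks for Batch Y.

14

Sorted (descending): 553, 553, 522, 514, 509, 359, 286
The 2 values of 553 occupy positions 1–2 → each gets rank 1.
Batch Y values → pooled ranks: 286→7, 514→4, 522→3
Rank sum = 7 + 4 + 3 = 14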